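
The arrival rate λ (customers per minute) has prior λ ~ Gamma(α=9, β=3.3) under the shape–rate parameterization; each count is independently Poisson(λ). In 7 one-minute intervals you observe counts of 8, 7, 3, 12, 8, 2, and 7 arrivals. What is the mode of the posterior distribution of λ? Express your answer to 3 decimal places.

λ̂_MAP = 5.340

Σxᵢ = 8+7+3+12+8+2+7 = 47, with n = 7.
Posterior ∝ λ^8e^(−3.3λ) · λ^47e^(−7λ) = λ^55e^(−10.3λ), i.e. Gamma(shape=56, rate=10.3).
The mode of a Gamma(a, b) with a ≥ 1 (shape–rate) is (a−1)/b = 55/10.3 ≈ 5.340.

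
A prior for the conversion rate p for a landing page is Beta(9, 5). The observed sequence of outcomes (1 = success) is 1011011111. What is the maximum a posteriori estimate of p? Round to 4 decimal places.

p̂_MAP = 0.7273

Prior: Beta(9, 5).
Data: 8 successes in 10 trials (from the sequence). The binomial likelihood contributes p^8(1−p)^2, so the posterior is Beta(9+8, 5+2) = Beta(17, 7).
For Beta(a, b) with a, b > 1 the mode is (a−1)/(a+b−2) = 16/22 ≈ 0.7273.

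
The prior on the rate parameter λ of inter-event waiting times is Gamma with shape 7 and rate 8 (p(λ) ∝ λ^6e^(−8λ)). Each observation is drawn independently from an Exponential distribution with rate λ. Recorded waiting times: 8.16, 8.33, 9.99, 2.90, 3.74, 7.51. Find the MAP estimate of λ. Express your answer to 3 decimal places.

The Exponential(rate=λ) likelihood is ∝ λ^n e^(−λΣtᵢ). Here n = 6 and Σtᵢ = 8.16 + 8.33 + 9.99 + 2.90 + 3.74 + 7.51 = 40.63.
Posterior ∝ λ^6e^(−8λ) · λ^6e^(−40.63λ) = λ^12e^(−48.63λ), i.e. Gamma(13, 48.63).
Mode = (a−1)/b = 12/48.63 ≈ 0.247.

λ̂_MAP = 0.247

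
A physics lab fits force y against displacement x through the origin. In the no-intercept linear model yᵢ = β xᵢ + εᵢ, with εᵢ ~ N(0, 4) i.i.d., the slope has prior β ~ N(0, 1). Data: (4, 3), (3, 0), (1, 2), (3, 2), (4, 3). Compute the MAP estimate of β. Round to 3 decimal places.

β̂_MAP = 0.582

log p(β | y) = −Σ(yᵢ − βxᵢ)²/(2·4) − β²/(2·1) + const.
Setting the derivative to zero: Σxᵢ(yᵢ − βxᵢ)/4 − β/1 = 0, so β = Σxᵢyᵢ / (Σxᵢ² + σ²/τ²).
Σxᵢyᵢ = 4·3 + 3·0 + 1·2 + 3·2 + 4·3 = 32; Σxᵢ² = 51; σ²/τ² = 4.
β̂_MAP = 32 / (51 + 4) = 32/55 ≈ 0.582.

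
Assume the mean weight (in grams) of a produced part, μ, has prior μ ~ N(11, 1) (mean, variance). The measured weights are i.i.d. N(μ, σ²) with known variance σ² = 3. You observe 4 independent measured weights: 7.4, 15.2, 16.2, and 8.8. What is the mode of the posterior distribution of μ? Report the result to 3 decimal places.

μ̂_MAP = 11.514

n = 4; x̄ = (7.4 + 15.2 + 16.2 + 8.8)/4 = 47.6/4 = 11.9.
For a Normal prior and Normal likelihood with known variance, the posterior is Normal; its mode equals its mean, the precision-weighted average.
Prior precision 1/σ₀² = 1/1 = 1; data precision n/σ² = 4/3.
μ̂ = (1·11 + (4/3)·11.9) / (1 + 4/3) = (403/15)/(7/3) = 403/35 ≈ 11.514.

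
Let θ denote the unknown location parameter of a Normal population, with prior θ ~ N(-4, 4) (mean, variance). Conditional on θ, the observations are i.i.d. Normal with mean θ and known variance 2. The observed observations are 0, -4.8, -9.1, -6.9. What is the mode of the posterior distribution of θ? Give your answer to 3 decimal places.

θ̂_MAP = -5.067

n = 4; x̄ = (0 + (-4.8) + (-9.1) + (-6.9))/4 = -20.8/4 = -5.2.
For a Normal prior and Normal likelihood with known variance, the posterior is Normal; its mode equals its mean, the precision-weighted average.
Prior precision 1/σ₀² = 1/4 = 0.25; data precision n/σ² = 4/2 = 2.
θ̂ = (0.25·(-4) + 2·(-5.2)) / (0.25 + 2) = (-11.4)/2.25 = -76/15 ≈ -5.067.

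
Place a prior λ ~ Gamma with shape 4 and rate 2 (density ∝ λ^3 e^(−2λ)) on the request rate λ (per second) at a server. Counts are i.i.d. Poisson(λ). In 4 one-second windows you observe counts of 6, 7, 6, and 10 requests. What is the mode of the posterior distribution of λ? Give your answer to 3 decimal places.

Σxᵢ = 6+7+6+10 = 29, with n = 4.
Posterior ∝ λ^3e^(−2λ) · λ^29e^(−4λ) = λ^32e^(−6λ), i.e. Gamma(shape=33, rate=6).
The mode of a Gamma(a, b) with a ≥ 1 (shape–rate) is (a−1)/b = 32/6 ≈ 5.333.

λ̂_MAP = 5.333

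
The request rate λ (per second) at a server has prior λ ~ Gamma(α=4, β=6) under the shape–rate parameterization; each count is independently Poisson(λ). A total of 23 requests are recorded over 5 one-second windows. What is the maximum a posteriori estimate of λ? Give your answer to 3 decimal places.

Σxᵢ = 23, n = 5.
Posterior ∝ λ^3e^(−6λ) · λ^23e^(−5λ) = λ^26e^(−11λ), i.e. Gamma(shape=27, rate=11).
The mode of a Gamma(a, b) with a ≥ 1 (shape–rate) is (a−1)/b = 26/11 ≈ 2.364.

λ̂_MAP = 2.364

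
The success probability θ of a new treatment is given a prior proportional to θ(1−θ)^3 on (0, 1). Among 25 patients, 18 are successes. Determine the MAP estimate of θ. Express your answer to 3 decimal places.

The prior density ∝ θ(1−θ)^3 is the kernel of Beta(2, 4).
Data: 18 successes in 25 trials. The binomial likelihood contributes θ^18(1−θ)^7, so the posterior is Beta(2+18, 4+7) = Beta(20, 11).
For Beta(a, b) with a, b > 1 the mode is (a−1)/(a+b−2) = 19/29 ≈ 0.655.

θ̂_MAP = 0.655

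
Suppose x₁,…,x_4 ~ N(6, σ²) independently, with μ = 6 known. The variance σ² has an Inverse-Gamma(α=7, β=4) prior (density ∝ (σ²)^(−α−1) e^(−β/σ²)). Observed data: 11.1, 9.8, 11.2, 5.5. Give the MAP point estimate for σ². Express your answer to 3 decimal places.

Sum of squared deviations about the known mean: SS = (11.1−6)² + (9.8−6)² + (11.2−6)² + (5.5−6)² = 67.74.
The Normal likelihood contributes (σ²)^(−n/2) exp(−SS/(2σ²)), so the posterior is Inverse-Gamma(α + n/2, β + SS/2) = Inverse-Gamma(9, 37.87).
The mode of Inverse-Gamma(a, b) is b/(a+1) = 37.87/10 ≈ 3.787.

σ̂²_MAP = 3.787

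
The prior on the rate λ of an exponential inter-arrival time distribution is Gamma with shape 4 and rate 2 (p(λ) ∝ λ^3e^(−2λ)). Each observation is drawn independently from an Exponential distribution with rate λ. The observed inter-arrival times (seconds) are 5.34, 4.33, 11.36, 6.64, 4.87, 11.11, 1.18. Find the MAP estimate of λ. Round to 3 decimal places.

The Exponential(rate=λ) likelihood is ∝ λ^n e^(−λΣtᵢ). Here n = 7 and Σtᵢ = 5.34 + 4.33 + 11.36 + 6.64 + 4.87 + 11.11 + 1.18 = 44.83.
Posterior ∝ λ^3e^(−2λ) · λ^7e^(−44.83λ) = λ^10e^(−46.83λ), i.e. Gamma(11, 46.83).
Mode = (a−1)/b = 10/46.83 ≈ 0.214.

λ̂_MAP = 0.214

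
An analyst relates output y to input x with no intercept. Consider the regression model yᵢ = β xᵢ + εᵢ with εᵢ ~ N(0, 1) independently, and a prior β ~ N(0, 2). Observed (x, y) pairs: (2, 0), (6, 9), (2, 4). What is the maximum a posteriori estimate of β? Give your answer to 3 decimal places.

β̂_MAP = 1.393

log p(β | y) = −Σ(yᵢ − βxᵢ)²/(2·1) − β²/(2·2) + const.
Setting the derivative to zero: Σxᵢ(yᵢ − βxᵢ)/1 − β/2 = 0, so β = Σxᵢyᵢ / (Σxᵢ² + σ²/τ²).
Σxᵢyᵢ = 2·0 + 6·9 + 2·4 = 62; Σxᵢ² = 44; σ²/τ² = 0.5.
β̂_MAP = 62 / (44 + 0.5) = 62/44.5 ≈ 1.393.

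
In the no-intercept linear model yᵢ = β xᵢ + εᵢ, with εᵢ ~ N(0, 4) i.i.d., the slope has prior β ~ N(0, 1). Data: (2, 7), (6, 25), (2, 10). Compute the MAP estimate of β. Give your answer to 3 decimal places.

log p(β | y) = −Σ(yᵢ − βxᵢ)²/(2·4) − β²/(2·1) + const.
Setting the derivative to zero: Σxᵢ(yᵢ − βxᵢ)/4 − β/1 = 0, so β = Σxᵢyᵢ / (Σxᵢ² + σ²/τ²).
Σxᵢyᵢ = 2·7 + 6·25 + 2·10 = 184; Σxᵢ² = 44; σ²/τ² = 4.
β̂_MAP = 184 / (44 + 4) = 184/48 ≈ 3.833.

β̂_MAP = 3.833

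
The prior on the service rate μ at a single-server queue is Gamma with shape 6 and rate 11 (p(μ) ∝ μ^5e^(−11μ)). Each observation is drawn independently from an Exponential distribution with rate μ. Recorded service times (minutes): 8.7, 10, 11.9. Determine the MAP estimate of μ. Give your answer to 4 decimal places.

The Exponential(rate=μ) likelihood is ∝ μ^n e^(−μΣtᵢ). Here n = 3 and Σtᵢ = 8.7 + 10 + 11.9 = 30.6.
Posterior ∝ μ^5e^(−11μ) · μ^3e^(−30.6μ) = μ^8e^(−41.6μ), i.e. Gamma(9, 41.6).
Mode = (a−1)/b = 8/41.6 ≈ 0.1923.

μ̂_MAP = 0.1923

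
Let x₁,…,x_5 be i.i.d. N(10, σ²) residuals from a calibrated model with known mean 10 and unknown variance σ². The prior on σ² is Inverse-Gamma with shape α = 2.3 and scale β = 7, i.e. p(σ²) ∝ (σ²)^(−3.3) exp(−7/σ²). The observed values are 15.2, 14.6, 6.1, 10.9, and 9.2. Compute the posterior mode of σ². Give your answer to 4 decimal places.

σ̂²_MAP = 6.7983

Sum of squared deviations about the known mean: SS = (15.2−10)² + (14.6−10)² + (6.1−10)² + (10.9−10)² + (9.2−10)² = 64.86.
The Normal likelihood contributes (σ²)^(−n/2) exp(−SS/(2σ²)), so the posterior is Inverse-Gamma(α + n/2, β + SS/2) = Inverse-Gamma(4.8, 39.43).
The mode of Inverse-Gamma(a, b) is b/(a+1) = 39.43/5.8 ≈ 6.7983.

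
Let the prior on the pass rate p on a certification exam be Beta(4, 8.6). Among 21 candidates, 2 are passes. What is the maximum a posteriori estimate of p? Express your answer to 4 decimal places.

p̂_MAP = 0.1582

Prior: Beta(4, 8.6).
Data: 2 successes in 21 trials. The binomial likelihood contributes p^2(1−p)^19, so the posterior is Beta(4+2, 8.6+19) = Beta(6, 27.6).
For Beta(a, b) with a, b > 1 the mode is (a−1)/(a+b−2) = 5/31.6 ≈ 0.1582.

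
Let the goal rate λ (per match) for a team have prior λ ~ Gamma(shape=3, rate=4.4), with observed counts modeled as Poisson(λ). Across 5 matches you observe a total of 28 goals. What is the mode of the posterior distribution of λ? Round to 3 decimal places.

λ̂_MAP = 3.191

Σxᵢ = 28, n = 5.
Posterior ∝ λ^2e^(−4.4λ) · λ^28e^(−5λ) = λ^30e^(−9.4λ), i.e. Gamma(shape=31, rate=9.4).
The mode of a Gamma(a, b) with a ≥ 1 (shape–rate) is (a−1)/b = 30/9.4 ≈ 3.191.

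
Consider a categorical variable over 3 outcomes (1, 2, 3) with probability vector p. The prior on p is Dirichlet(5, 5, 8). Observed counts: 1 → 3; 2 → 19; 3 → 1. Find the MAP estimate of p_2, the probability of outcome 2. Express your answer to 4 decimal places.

MAP estimate: 0.6053

The posterior is Dirichlet(αᵢ + nᵢ) = Dirichlet(8, 24, 9).
For a Dirichlet(a₁,…,a_K) with all aᵢ > 1, the mode has j-th component (aⱼ − 1)/(Σaᵢ − K).
Here Σaᵢ = 41 and K = 3, so p_2 = (24 − 1)/(41 − 3) = 23/38 ≈ 0.6053.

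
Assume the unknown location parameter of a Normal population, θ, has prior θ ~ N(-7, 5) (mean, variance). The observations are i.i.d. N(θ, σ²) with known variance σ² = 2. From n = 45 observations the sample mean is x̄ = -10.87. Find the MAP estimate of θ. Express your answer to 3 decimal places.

n = 45, x̄ = -10.87.
For a Normal prior and Normal likelihood with known variance, the posterior is Normal; its mode equals its mean, the precision-weighted average.
Prior precision 1/σ₀² = 1/5 = 0.2; data precision n/σ² = 45/2 = 22.5.
θ̂ = (0.2·(-7) + 22.5·(-10.87)) / (0.2 + 22.5) = (-245.975)/22.7 = -9839/908 ≈ -10.836.

θ̂_MAP = -10.836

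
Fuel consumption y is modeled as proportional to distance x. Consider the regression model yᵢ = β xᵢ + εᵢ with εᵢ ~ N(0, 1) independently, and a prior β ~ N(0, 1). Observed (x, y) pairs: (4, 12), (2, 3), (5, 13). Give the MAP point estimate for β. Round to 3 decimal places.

β̂_MAP = 2.587

log p(β | y) = −Σ(yᵢ − βxᵢ)²/(2·1) − β²/(2·1) + const.
Setting the derivative to zero: Σxᵢ(yᵢ − βxᵢ)/1 − β/1 = 0, so β = Σxᵢyᵢ / (Σxᵢ² + σ²/τ²).
Σxᵢyᵢ = 4·12 + 2·3 + 5·13 = 119; Σxᵢ² = 45; σ²/τ² = 1.
β̂_MAP = 119 / (45 + 1) = 119/46 ≈ 2.587.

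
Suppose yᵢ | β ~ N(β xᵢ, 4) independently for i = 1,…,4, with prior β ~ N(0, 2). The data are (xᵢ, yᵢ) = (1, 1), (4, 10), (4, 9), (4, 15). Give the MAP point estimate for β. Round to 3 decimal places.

β̂_MAP = 2.686

log p(β | y) = −Σ(yᵢ − βxᵢ)²/(2·4) − β²/(2·2) + const.
Setting the derivative to zero: Σxᵢ(yᵢ − βxᵢ)/4 − β/2 = 0, so β = Σxᵢyᵢ / (Σxᵢ² + σ²/τ²).
Σxᵢyᵢ = 1·1 + 4·10 + 4·9 + 4·15 = 137; Σxᵢ² = 49; σ²/τ² = 2.
β̂_MAP = 137 / (49 + 2) = 137/51 ≈ 2.686.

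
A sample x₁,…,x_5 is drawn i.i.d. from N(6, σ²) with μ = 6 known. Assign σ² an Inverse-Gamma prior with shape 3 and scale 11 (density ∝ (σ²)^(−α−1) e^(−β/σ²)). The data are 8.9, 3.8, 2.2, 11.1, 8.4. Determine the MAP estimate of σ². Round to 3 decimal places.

σ̂²_MAP = 6.266

Sum of squared deviations about the known mean: SS = (8.9−6)² + (3.8−6)² + (2.2−6)² + (11.1−6)² + (8.4−6)² = 59.46.
The Normal likelihood contributes (σ²)^(−n/2) exp(−SS/(2σ²)), so the posterior is Inverse-Gamma(α + n/2, β + SS/2) = Inverse-Gamma(5.5, 40.73).
The mode of Inverse-Gamma(a, b) is b/(a+1) = 40.73/6.5 ≈ 6.266.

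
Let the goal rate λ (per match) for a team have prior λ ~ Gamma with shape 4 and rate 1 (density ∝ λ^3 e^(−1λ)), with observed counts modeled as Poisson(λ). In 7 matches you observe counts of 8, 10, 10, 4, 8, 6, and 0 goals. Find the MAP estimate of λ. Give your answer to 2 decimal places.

λ̂_MAP = 6.13

Σxᵢ = 8+10+10+4+8+6+0 = 46, with n = 7.
Posterior ∝ λ^3e^(−1λ) · λ^46e^(−7λ) = λ^49e^(−8λ), i.e. Gamma(shape=50, rate=8).
The mode of a Gamma(a, b) with a ≥ 1 (shape–rate) is (a−1)/b = 49/8 ≈ 6.13.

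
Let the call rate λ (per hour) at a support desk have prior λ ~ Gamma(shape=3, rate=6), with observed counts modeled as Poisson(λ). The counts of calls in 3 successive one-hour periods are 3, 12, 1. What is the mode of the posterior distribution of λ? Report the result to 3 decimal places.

Σxᵢ = 3+12+1 = 16, with n = 3.
Posterior ∝ λ^2e^(−6λ) · λ^16e^(−3λ) = λ^18e^(−9λ), i.e. Gamma(shape=19, rate=9).
The mode of a Gamma(a, b) with a ≥ 1 (shape–rate) is (a−1)/b = 18/9 ≈ 2.000.

λ̂_MAP = 2.000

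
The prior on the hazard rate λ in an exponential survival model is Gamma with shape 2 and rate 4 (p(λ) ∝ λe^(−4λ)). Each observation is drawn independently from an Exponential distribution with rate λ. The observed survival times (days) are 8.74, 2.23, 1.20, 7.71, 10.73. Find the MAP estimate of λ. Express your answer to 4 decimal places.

λ̂_MAP = 0.1734

The Exponential(rate=λ) likelihood is ∝ λ^n e^(−λΣtᵢ). Here n = 5 and Σtᵢ = 8.74 + 2.23 + 1.20 + 7.71 + 10.73 = 30.61.
Posterior ∝ λe^(−4λ) · λ^5e^(−30.61λ) = λ^6e^(−34.61λ), i.e. Gamma(7, 34.61).
Mode = (a−1)/b = 6/34.61 ≈ 0.1734.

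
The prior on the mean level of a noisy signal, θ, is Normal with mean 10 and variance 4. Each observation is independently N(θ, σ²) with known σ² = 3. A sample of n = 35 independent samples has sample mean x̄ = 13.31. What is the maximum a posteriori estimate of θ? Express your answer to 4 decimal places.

θ̂_MAP = 13.2406

n = 35, x̄ = 13.31.
For a Normal prior and Normal likelihood with known variance, the posterior is Normal; its mode equals its mean, the precision-weighted average.
Prior precision 1/σ₀² = 1/4 = 0.25; data precision n/σ² = 35/3.
θ̂ = (0.25·10 + (35/3)·13.31) / (0.25 + 35/3) = (9467/60)/(143/12) = 9467/715 ≈ 13.2406.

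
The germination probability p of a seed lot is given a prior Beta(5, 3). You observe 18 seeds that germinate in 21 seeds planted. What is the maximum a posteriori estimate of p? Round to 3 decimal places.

p̂_MAP = 0.815

Prior: Beta(5, 3).
Data: 18 successes in 21 trials. The binomial likelihood contributes p^18(1−p)^3, so the posterior is Beta(5+18, 3+3) = Beta(23, 6).
For Beta(a, b) with a, b > 1 the mode is (a−1)/(a+b−2) = 22/27 ≈ 0.815.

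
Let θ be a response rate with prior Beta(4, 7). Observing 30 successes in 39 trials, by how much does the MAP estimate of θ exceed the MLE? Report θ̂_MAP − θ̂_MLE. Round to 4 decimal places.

Posterior is Beta(34, 16); MAP = (34−1)/(50−2) = 33/48 ≈ 0.68750.
MLE ignores the prior: θ̂_MLE = k/n = 30/39 ≈ 0.76923.
Difference = 33/48 − 30/39 = -17/208 ≈ -0.0817.

MAP − MLE = -0.0817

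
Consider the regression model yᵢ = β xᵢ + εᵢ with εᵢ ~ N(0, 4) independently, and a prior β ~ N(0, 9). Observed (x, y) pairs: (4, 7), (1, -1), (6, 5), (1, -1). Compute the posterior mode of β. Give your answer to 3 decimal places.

log p(β | y) = −Σ(yᵢ − βxᵢ)²/(2·4) − β²/(2·9) + const.
Setting the derivative to zero: Σxᵢ(yᵢ − βxᵢ)/4 − β/9 = 0, so β = Σxᵢyᵢ / (Σxᵢ² + σ²/τ²).
Σxᵢyᵢ = 4·7 + 1·(-1) + 6·5 + 1·(-1) = 56; Σxᵢ² = 54; σ²/τ² = 4/9.
β̂_MAP = 56 / (54 + 4/9) = 56/(490/9) = 36/35 ≈ 1.029.

β̂_MAP = 1.029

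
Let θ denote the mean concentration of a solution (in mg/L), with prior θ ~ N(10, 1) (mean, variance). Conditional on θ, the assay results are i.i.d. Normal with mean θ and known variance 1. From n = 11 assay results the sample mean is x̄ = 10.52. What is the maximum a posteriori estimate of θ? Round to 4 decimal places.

θ̂_MAP = 10.4767

n = 11, x̄ = 10.52.
For a Normal prior and Normal likelihood with known variance, the posterior is Normal; its mode equals its mean, the precision-weighted average.
Prior precision 1/σ₀² = 1/1 = 1; data precision n/σ² = 11/1 = 11.
θ̂ = (1·10 + 11·10.52) / (1 + 11) = 125.72/12 = 3143/300 ≈ 10.4767.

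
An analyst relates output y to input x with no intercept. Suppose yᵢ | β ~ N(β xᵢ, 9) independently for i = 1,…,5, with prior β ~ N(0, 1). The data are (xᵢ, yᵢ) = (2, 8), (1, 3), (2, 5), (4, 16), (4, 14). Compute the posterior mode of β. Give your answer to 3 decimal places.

β̂_MAP = 2.980

log p(β | y) = −Σ(yᵢ − βxᵢ)²/(2·9) − β²/(2·1) + const.
Setting the derivative to zero: Σxᵢ(yᵢ − βxᵢ)/9 − β/1 = 0, so β = Σxᵢyᵢ / (Σxᵢ² + σ²/τ²).
Σxᵢyᵢ = 2·8 + 1·3 + 2·5 + 4·16 + 4·14 = 149; Σxᵢ² = 41; σ²/τ² = 9.
β̂_MAP = 149 / (41 + 9) = 149/50 ≈ 2.980.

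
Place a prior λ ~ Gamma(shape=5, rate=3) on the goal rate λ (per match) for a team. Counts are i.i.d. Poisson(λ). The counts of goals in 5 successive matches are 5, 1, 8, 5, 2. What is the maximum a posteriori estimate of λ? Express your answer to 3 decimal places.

λ̂_MAP = 3.125

Σxᵢ = 5+1+8+5+2 = 21, with n = 5.
Posterior ∝ λ^4e^(−3λ) · λ^21e^(−5λ) = λ^25e^(−8λ), i.e. Gamma(shape=26, rate=8).
The mode of a Gamma(a, b) with a ≥ 1 (shape–rate) is (a−1)/b = 25/8 ≈ 3.125.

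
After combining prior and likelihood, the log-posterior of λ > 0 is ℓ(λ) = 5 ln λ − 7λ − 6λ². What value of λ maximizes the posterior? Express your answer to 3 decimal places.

λ̂_MAP = 0.417

ℓ'(λ) = 5/λ − 7 − 12λ. Setting this to zero and multiplying by λ: 12λ² + 7λ − 5 = 0.
λ = (−7 + √(7² + 4·12·5)) / (2·12) = (−7 + √289) / 24 = (−7 + 17)/24 = 5/12.
ℓ''(λ) = −5/λ² − 12 < 0, confirming a maximum.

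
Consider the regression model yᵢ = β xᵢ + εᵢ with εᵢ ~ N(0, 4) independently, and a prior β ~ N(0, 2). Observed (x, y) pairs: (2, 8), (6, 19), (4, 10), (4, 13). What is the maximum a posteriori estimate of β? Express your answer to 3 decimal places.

β̂_MAP = 3.000

log p(β | y) = −Σ(yᵢ − βxᵢ)²/(2·4) − β²/(2·2) + const.
Setting the derivative to zero: Σxᵢ(yᵢ − βxᵢ)/4 − β/2 = 0, so β = Σxᵢyᵢ / (Σxᵢ² + σ²/τ²).
Σxᵢyᵢ = 2·8 + 6·19 + 4·10 + 4·13 = 222; Σxᵢ² = 72; σ²/τ² = 2.
β̂_MAP = 222 / (72 + 2) = 222/74 ≈ 3.000.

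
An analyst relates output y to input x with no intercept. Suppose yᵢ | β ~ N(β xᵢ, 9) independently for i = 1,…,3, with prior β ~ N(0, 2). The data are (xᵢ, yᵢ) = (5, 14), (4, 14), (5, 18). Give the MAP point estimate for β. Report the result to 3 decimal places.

log p(β | y) = −Σ(yᵢ − βxᵢ)²/(2·9) − β²/(2·2) + const.
Setting the derivative to zero: Σxᵢ(yᵢ − βxᵢ)/9 − β/2 = 0, so β = Σxᵢyᵢ / (Σxᵢ² + σ²/τ²).
Σxᵢyᵢ = 5·14 + 4·14 + 5·18 = 216; Σxᵢ² = 66; σ²/τ² = 4.5.
β̂_MAP = 216 / (66 + 4.5) = 216/70.5 ≈ 3.064.

β̂_MAP = 3.064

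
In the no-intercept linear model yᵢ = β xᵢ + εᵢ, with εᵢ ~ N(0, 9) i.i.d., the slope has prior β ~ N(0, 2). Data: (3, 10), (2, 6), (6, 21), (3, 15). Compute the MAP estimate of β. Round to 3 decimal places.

log p(β | y) = −Σ(yᵢ − βxᵢ)²/(2·9) − β²/(2·2) + const.
Setting the derivative to zero: Σxᵢ(yᵢ − βxᵢ)/9 − β/2 = 0, so β = Σxᵢyᵢ / (Σxᵢ² + σ²/τ²).
Σxᵢyᵢ = 3·10 + 2·6 + 6·21 + 3·15 = 213; Σxᵢ² = 58; σ²/τ² = 4.5.
β̂_MAP = 213 / (58 + 4.5) = 213/62.5 ≈ 3.408.

β̂_MAP = 3.408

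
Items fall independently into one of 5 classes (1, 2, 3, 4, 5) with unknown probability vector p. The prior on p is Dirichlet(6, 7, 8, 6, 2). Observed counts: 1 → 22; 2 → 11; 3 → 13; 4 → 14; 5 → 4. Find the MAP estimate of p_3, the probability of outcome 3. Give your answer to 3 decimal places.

MAP estimate: 0.227

The posterior is Dirichlet(αᵢ + nᵢ) = Dirichlet(28, 18, 21, 20, 6).
For a Dirichlet(a₁,…,a_K) with all aᵢ > 1, the mode has j-th component (aⱼ − 1)/(Σaᵢ − K).
Here Σaᵢ = 93 and K = 5, so p_3 = (21 − 1)/(93 − 5) = 20/88 ≈ 0.227.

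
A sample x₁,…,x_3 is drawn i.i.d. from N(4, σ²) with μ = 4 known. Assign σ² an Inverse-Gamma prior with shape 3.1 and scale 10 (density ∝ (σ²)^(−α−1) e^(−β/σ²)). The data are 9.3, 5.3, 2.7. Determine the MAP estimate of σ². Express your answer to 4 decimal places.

σ̂²_MAP = 4.5955

Sum of squared deviations about the known mean: SS = (9.3−4)² + (5.3−4)² + (2.7−4)² = 31.47.
The Normal likelihood contributes (σ²)^(−n/2) exp(−SS/(2σ²)), so the posterior is Inverse-Gamma(α + n/2, β + SS/2) = Inverse-Gamma(4.6, 25.735).
The mode of Inverse-Gamma(a, b) is b/(a+1) = 25.735/5.6 ≈ 4.5955.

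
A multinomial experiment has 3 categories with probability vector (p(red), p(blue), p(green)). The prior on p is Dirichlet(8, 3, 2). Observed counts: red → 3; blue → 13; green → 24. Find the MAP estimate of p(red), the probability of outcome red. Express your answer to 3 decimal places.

The posterior is Dirichlet(αᵢ + nᵢ) = Dirichlet(11, 16, 26).
For a Dirichlet(a₁,…,a_K) with all aᵢ > 1, the mode has j-th component (aⱼ − 1)/(Σaᵢ − K).
Here Σaᵢ = 53 and K = 3, so p(red) = (11 − 1)/(53 − 3) = 10/50 ≈ 0.200.

MAP estimate of p(red) = 0.200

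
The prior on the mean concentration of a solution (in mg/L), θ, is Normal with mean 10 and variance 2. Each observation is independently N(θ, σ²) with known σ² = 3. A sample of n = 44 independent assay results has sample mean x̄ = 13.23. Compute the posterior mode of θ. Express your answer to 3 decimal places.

n = 44, x̄ = 13.23.
For a Normal prior and Normal likelihood with known variance, the posterior is Normal; its mode equals its mean, the precision-weighted average.
Prior precision 1/σ₀² = 1/2 = 0.5; data precision n/σ² = 44/3.
θ̂ = (0.5·10 + (44/3)·13.23) / (0.5 + 44/3) = 199.04/(91/6) = 29856/2275 ≈ 13.124.

θ̂_MAP = 13.124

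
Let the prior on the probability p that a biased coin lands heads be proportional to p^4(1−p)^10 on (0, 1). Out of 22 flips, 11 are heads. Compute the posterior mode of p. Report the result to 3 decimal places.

p̂_MAP = 0.417

The prior density ∝ p^4(1−p)^10 is the kernel of Beta(5, 11).
Data: 11 successes in 22 trials. The binomial likelihood contributes p^11(1−p)^11, so the posterior is Beta(5+11, 11+11) = Beta(16, 22).
For Beta(a, b) with a, b > 1 the mode is (a−1)/(a+b−2) = 15/36 ≈ 0.417.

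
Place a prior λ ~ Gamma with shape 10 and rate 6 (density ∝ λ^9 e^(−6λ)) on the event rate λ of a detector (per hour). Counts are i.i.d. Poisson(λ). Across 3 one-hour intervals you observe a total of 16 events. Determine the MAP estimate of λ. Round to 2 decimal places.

λ̂_MAP = 2.78

Σxᵢ = 16, n = 3.
Posterior ∝ λ^9e^(−6λ) · λ^16e^(−3λ) = λ^25e^(−9λ), i.e. Gamma(shape=26, rate=9).
The mode of a Gamma(a, b) with a ≥ 1 (shape–rate) is (a−1)/b = 25/9 ≈ 2.78.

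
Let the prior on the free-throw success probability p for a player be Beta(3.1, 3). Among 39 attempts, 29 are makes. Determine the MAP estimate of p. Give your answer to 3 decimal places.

p̂_MAP = 0.722

Prior: Beta(3.1, 3).
Data: 29 successes in 39 trials. The binomial likelihood contributes p^29(1−p)^10, so the posterior is Beta(3.1+29, 3+10) = Beta(32.1, 13).
For Beta(a, b) with a, b > 1 the mode is (a−1)/(a+b−2) = 31.1/43.1 ≈ 0.722.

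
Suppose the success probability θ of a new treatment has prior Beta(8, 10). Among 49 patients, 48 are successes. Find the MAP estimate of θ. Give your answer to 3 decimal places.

θ̂_MAP = 0.846

Prior: Beta(8, 10).
Data: 48 successes in 49 trials. The binomial likelihood contributes θ^48(1−θ)^1, so the posterior is Beta(8+48, 10+1) = Beta(56, 11).
For Beta(a, b) with a, b > 1 the mode is (a−1)/(a+b−2) = 55/65 ≈ 0.846.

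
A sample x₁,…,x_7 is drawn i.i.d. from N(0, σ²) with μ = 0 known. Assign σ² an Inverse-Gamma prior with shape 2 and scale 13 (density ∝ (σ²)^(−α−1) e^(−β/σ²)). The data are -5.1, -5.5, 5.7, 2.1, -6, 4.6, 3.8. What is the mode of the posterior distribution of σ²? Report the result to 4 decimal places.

Sum of squared deviations about the known mean: SS = (-5.1−0)² + (-5.5−0)² + (5.7−0)² + (2.1−0)² + (-6−0)² + (4.6−0)² + (3.8−0)² = 164.76.
The Normal likelihood contributes (σ²)^(−n/2) exp(−SS/(2σ²)), so the posterior is Inverse-Gamma(α + n/2, β + SS/2) = Inverse-Gamma(5.5, 95.38).
The mode of Inverse-Gamma(a, b) is b/(a+1) = 95.38/6.5 ≈ 14.6738.

σ̂²_MAP = 14.6738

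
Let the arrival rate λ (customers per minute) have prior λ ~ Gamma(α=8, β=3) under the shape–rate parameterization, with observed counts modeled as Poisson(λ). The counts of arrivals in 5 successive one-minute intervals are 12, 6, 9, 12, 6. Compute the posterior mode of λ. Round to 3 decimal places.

λ̂_MAP = 6.500

Σxᵢ = 12+6+9+12+6 = 45, with n = 5.
Posterior ∝ λ^7e^(−3λ) · λ^45e^(−5λ) = λ^52e^(−8λ), i.e. Gamma(shape=53, rate=8).
The mode of a Gamma(a, b) with a ≥ 1 (shape–rate) is (a−1)/b = 52/8 ≈ 6.500.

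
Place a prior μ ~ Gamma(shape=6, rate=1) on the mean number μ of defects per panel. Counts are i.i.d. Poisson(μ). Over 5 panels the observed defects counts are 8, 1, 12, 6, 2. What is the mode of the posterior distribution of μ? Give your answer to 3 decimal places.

μ̂_MAP = 5.667

Σxᵢ = 8+1+12+6+2 = 29, with n = 5.
Posterior ∝ μ^5e^(−1μ) · μ^29e^(−5μ) = μ^34e^(−6μ), i.e. Gamma(shape=35, rate=6).
The mode of a Gamma(a, b) with a ≥ 1 (shape–rate) is (a−1)/b = 34/6 ≈ 5.667.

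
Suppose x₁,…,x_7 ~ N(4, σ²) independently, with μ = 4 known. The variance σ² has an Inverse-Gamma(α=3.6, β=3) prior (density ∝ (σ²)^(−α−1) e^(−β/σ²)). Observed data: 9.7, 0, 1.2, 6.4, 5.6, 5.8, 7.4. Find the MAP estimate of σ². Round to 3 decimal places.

Sum of squared deviations about the known mean: SS = (9.7−4)² + (0−4)² + (1.2−4)² + (6.4−4)² + (5.6−4)² + (5.8−4)² + (7.4−4)² = 79.45.
The Normal likelihood contributes (σ²)^(−n/2) exp(−SS/(2σ²)), so the posterior is Inverse-Gamma(α + n/2, β + SS/2) = Inverse-Gamma(7.1, 42.725).
The mode of Inverse-Gamma(a, b) is b/(a+1) = 42.725/8.1 ≈ 5.275.

σ̂²_MAP = 5.275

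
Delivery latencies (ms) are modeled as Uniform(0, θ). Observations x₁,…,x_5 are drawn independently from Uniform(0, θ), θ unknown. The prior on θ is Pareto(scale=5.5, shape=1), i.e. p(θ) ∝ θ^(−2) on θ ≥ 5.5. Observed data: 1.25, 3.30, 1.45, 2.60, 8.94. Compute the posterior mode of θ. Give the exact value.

The Uniform(0, θ) likelihood is θ^(−n) for θ ≥ max(xᵢ), zero otherwise. Here max(xᵢ) = 8.94.
Posterior ∝ θ^(−2) · θ^(−5) = θ^(−7) on θ ≥ max(5.5, 8.94) = 8.94.
This density is strictly decreasing in θ, so the posterior mode lies at the lower boundary of the support.

θ̂_MAP = 8.94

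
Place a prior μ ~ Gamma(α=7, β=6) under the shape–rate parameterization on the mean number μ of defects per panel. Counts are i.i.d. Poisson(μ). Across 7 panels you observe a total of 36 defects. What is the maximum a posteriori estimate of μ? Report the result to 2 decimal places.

Σxᵢ = 36, n = 7.
Posterior ∝ μ^6e^(−6μ) · μ^36e^(−7μ) = μ^42e^(−13μ), i.e. Gamma(shape=43, rate=13).
The mode of a Gamma(a, b) with a ≥ 1 (shape–rate) is (a−1)/b = 42/13 ≈ 3.23.

μ̂_MAP = 3.23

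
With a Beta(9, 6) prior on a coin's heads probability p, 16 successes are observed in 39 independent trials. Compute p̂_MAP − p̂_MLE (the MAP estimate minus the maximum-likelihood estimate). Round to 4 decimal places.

Posterior is Beta(25, 29); MAP = (25−1)/(54−2) = 24/52 ≈ 0.46154.
MLE ignores the prior: p̂_MLE = k/n = 16/39 ≈ 0.41026.
Difference = 24/52 − 16/39 = 2/39 ≈ 0.0513.

MAP − MLE = 0.0513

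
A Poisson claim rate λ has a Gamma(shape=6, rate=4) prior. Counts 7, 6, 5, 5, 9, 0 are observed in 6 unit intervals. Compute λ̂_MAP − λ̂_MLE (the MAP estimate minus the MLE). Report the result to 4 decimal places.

MAP − MLE = -1.6333

Σxᵢ = 32. Posterior is Gamma(38, 10); MAP = (38−1)/10 = 37/10 ≈ 3.70000.
MLE = x̄ = 32/6 ≈ 5.33333.
Difference = 37/10 − 32/6 = -49/30 ≈ -1.6333.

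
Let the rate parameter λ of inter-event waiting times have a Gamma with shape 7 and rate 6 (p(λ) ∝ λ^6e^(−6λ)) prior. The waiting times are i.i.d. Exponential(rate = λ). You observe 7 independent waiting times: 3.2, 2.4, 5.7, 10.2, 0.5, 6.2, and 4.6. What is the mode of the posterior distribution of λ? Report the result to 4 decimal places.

The Exponential(rate=λ) likelihood is ∝ λ^n e^(−λΣtᵢ). Here n = 7 and Σtᵢ = 3.2 + 2.4 + 5.7 + 10.2 + 0.5 + 6.2 + 4.6 = 32.8.
Posterior ∝ λ^6e^(−6λ) · λ^7e^(−32.8λ) = λ^13e^(−38.8λ), i.e. Gamma(14, 38.8).
Mode = (a−1)/b = 13/38.8 ≈ 0.3351.

λ̂_MAP = 0.3351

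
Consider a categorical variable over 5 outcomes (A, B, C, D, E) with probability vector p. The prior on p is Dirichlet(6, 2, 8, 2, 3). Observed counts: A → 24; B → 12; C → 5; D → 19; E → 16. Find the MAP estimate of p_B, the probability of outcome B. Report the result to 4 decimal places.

The posterior is Dirichlet(αᵢ + nᵢ) = Dirichlet(30, 14, 13, 21, 19).
For a Dirichlet(a₁,…,a_K) with all aᵢ > 1, the mode has j-th component (aⱼ − 1)/(Σaᵢ − K).
Here Σaᵢ = 97 and K = 5, so p_B = (14 − 1)/(97 − 5) = 13/92 ≈ 0.1413.

MAP estimate of p_B = 0.1413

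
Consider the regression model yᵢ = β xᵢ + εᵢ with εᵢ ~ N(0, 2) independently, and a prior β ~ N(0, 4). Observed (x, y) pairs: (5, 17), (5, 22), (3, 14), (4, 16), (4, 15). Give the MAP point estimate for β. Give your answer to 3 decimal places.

β̂_MAP = 3.945

log p(β | y) = −Σ(yᵢ − βxᵢ)²/(2·2) − β²/(2·4) + const.
Setting the derivative to zero: Σxᵢ(yᵢ − βxᵢ)/2 − β/4 = 0, so β = Σxᵢyᵢ / (Σxᵢ² + σ²/τ²).
Σxᵢyᵢ = 5·17 + 5·22 + 3·14 + 4·16 + 4·15 = 361; Σxᵢ² = 91; σ²/τ² = 0.5.
β̂_MAP = 361 / (91 + 0.5) = 361/91.5 ≈ 3.945.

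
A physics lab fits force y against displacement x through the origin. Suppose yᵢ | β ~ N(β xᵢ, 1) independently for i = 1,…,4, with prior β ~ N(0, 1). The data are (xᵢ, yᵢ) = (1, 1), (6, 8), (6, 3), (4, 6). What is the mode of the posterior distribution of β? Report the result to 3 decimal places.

β̂_MAP = 1.011

log p(β | y) = −Σ(yᵢ − βxᵢ)²/(2·1) − β²/(2·1) + const.
Setting the derivative to zero: Σxᵢ(yᵢ − βxᵢ)/1 − β/1 = 0, so β = Σxᵢyᵢ / (Σxᵢ² + σ²/τ²).
Σxᵢyᵢ = 1·1 + 6·8 + 6·3 + 4·6 = 91; Σxᵢ² = 89; σ²/τ² = 1.
β̂_MAP = 91 / (89 + 1) = 91/90 ≈ 1.011.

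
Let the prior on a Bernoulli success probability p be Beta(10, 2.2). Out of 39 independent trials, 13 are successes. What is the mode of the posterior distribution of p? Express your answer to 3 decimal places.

Prior: Beta(10, 2.2).
Data: 13 successes in 39 trials. The binomial likelihood contributes p^13(1−p)^26, so the posterior is Beta(10+13, 2.2+26) = Beta(23, 28.2).
For Beta(a, b) with a, b > 1 the mode is (a−1)/(a+b−2) = 22/49.2 ≈ 0.447.

p̂_MAP = 0.447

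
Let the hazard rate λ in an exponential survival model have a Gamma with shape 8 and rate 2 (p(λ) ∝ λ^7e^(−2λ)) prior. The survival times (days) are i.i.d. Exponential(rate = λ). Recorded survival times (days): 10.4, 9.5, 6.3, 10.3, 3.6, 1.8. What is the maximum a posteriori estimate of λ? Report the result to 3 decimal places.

The Exponential(rate=λ) likelihood is ∝ λ^n e^(−λΣtᵢ). Here n = 6 and Σtᵢ = 10.4 + 9.5 + 6.3 + 10.3 + 3.6 + 1.8 = 41.9.
Posterior ∝ λ^7e^(−2λ) · λ^6e^(−41.9λ) = λ^13e^(−43.9λ), i.e. Gamma(14, 43.9).
Mode = (a−1)/b = 13/43.9 ≈ 0.296.

λ̂_MAP = 0.296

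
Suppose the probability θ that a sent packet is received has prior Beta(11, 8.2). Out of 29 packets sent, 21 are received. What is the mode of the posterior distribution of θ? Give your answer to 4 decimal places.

Prior: Beta(11, 8.2).
Data: 21 successes in 29 trials. The binomial likelihood contributes θ^21(1−θ)^8, so the posterior is Beta(11+21, 8.2+8) = Beta(32, 16.2).
For Beta(a, b) with a, b > 1 the mode is (a−1)/(a+b−2) = 31/46.2 ≈ 0.6710.

θ̂_MAP = 0.6710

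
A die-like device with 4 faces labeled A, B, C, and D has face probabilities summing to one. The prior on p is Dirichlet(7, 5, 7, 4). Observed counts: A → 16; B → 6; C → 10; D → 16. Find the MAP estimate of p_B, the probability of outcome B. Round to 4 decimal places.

The posterior is Dirichlet(αᵢ + nᵢ) = Dirichlet(23, 11, 17, 20).
For a Dirichlet(a₁,…,a_K) with all aᵢ > 1, the mode has j-th component (aⱼ − 1)/(Σaᵢ − K).
Here Σaᵢ = 71 and K = 4, so p_B = (11 − 1)/(71 − 4) = 10/67 ≈ 0.1493.

MAP estimate of p_B = 0.1493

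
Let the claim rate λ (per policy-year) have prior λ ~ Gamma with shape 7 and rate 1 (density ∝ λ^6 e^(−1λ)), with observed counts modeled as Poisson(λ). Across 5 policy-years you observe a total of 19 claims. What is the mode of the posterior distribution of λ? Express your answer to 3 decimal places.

Σxᵢ = 19, n = 5.
Posterior ∝ λ^6e^(−1λ) · λ^19e^(−5λ) = λ^25e^(−6λ), i.e. Gamma(shape=26, rate=6).
The mode of a Gamma(a, b) with a ≥ 1 (shape–rate) is (a−1)/b = 25/6 ≈ 4.167.

λ̂_MAP = 4.167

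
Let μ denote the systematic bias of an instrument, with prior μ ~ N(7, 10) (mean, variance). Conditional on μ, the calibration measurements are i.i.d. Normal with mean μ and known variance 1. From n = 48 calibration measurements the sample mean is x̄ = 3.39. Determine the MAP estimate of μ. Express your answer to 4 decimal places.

n = 48, x̄ = 3.39.
For a Normal prior and Normal likelihood with known variance, the posterior is Normal; its mode equals its mean, the precision-weighted average.
Prior precision 1/σ₀² = 1/10 = 0.1; data precision n/σ² = 48/1 = 48.
μ̂ = (0.1·7 + 48·3.39) / (0.1 + 48) = 163.42/48.1 = 8171/2405 ≈ 3.3975.

μ̂_MAP = 3.3975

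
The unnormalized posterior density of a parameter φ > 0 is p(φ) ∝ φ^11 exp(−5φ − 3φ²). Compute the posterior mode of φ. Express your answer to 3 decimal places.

ℓ'(φ) = 11/φ − 5 − 6φ. Setting this to zero and multiplying by φ: 6φ² + 5φ − 11 = 0.
φ = (−5 + √(5² + 4·6·11)) / (2·6) = (−5 + √289) / 12 = (−5 + 17)/12 = 1.
ℓ''(φ) = −11/φ² − 6 < 0, confirming a maximum.

φ̂_MAP = 1.000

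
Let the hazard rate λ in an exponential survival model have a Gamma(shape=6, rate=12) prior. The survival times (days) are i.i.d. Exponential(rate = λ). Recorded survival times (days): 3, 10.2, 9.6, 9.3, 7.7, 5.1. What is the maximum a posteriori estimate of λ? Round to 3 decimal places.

The Exponential(rate=λ) likelihood is ∝ λ^n e^(−λΣtᵢ). Here n = 6 and Σtᵢ = 3 + 10.2 + 9.6 + 9.3 + 7.7 + 5.1 = 44.9.
Posterior ∝ λ^5e^(−12λ) · λ^6e^(−44.9λ) = λ^11e^(−56.9λ), i.e. Gamma(12, 56.9).
Mode = (a−1)/b = 11/56.9 ≈ 0.193.

λ̂_MAP = 0.193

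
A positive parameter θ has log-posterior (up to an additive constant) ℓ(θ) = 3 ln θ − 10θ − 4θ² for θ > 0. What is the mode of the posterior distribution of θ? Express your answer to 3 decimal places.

θ̂_MAP = 0.250

ℓ'(θ) = 3/θ − 10 − 8θ. Setting this to zero and multiplying by θ: 8θ² + 10θ − 3 = 0.
θ = (−10 + √(10² + 4·8·3)) / (2·8) = (−10 + √196) / 16 = (−10 + 14)/16 = 1/4.
ℓ''(θ) = −3/θ² − 8 < 0, confirming a maximum.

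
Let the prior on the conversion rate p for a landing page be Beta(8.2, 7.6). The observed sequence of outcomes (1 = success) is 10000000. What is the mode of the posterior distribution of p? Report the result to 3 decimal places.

Prior: Beta(8.2, 7.6).
Data: 1 success in 8 trials (from the sequence). The binomial likelihood contributes p(1−p)^7, so the posterior is Beta(8.2+1, 7.6+7) = Beta(9.2, 14.6).
For Beta(a, b) with a, b > 1 the mode is (a−1)/(a+b−2) = 8.2/21.8 ≈ 0.376.

p̂_MAP = 0.376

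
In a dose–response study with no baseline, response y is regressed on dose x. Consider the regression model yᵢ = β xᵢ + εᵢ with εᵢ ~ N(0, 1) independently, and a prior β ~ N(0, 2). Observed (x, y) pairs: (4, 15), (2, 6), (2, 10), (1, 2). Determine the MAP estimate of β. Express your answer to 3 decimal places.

β̂_MAP = 3.686

log p(β | y) = −Σ(yᵢ − βxᵢ)²/(2·1) − β²/(2·2) + const.
Setting the derivative to zero: Σxᵢ(yᵢ − βxᵢ)/1 − β/2 = 0, so β = Σxᵢyᵢ / (Σxᵢ² + σ²/τ²).
Σxᵢyᵢ = 4·15 + 2·6 + 2·10 + 1·2 = 94; Σxᵢ² = 25; σ²/τ² = 0.5.
β̂_MAP = 94 / (25 + 0.5) = 94/25.5 ≈ 3.686.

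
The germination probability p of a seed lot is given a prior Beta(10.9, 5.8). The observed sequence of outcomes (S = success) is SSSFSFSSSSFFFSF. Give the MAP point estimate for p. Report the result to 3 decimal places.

p̂_MAP = 0.636

Prior: Beta(10.9, 5.8).
Data: 9 successes in 15 trials (from the sequence). The binomial likelihood contributes p^9(1−p)^6, so the posterior is Beta(10.9+9, 5.8+6) = Beta(19.9, 11.8).
For Beta(a, b) with a, b > 1 the mode is (a−1)/(a+b−2) = 18.9/29.7 ≈ 0.636.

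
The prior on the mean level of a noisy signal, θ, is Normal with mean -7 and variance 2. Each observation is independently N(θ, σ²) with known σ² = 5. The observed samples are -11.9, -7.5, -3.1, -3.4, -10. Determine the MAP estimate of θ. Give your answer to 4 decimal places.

θ̂_MAP = -7.1200

n = 5; x̄ = ((-11.9) + (-7.5) + (-3.1) + (-3.4) + (-10))/5 = -35.9/5 = -7.18.
For a Normal prior and Normal likelihood with known variance, the posterior is Normal; its mode equals its mean, the precision-weighted average.
Prior precision 1/σ₀² = 1/2 = 0.5; data precision n/σ² = 5/5 = 1.
θ̂ = (0.5·(-7) + 1·(-7.18)) / (0.5 + 1) = (-10.68)/1.5 = -7.1200.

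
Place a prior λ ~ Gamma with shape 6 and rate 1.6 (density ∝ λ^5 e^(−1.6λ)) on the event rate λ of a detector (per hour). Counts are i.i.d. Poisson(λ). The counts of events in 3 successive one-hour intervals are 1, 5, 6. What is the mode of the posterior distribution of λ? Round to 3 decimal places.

Σxᵢ = 1+5+6 = 12, with n = 3.
Posterior ∝ λ^5e^(−1.6λ) · λ^12e^(−3λ) = λ^17e^(−4.6λ), i.e. Gamma(shape=18, rate=4.6).
The mode of a Gamma(a, b) with a ≥ 1 (shape–rate) is (a−1)/b = 17/4.6 ≈ 3.696.

λ̂_MAP = 3.696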